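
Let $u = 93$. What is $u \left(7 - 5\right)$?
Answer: $186$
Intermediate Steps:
$u \left(7 - 5\right) = 93 \left(7 - 5\right) = 93 \cdot 2 = 186$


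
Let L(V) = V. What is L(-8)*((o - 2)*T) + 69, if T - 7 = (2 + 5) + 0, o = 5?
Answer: -267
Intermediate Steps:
T = 14 (T = 7 + ((2 + 5) + 0) = 7 + (7 + 0) = 7 + 7 = 14)
L(-8)*((o - 2)*T) + 69 = -8*(5 - 2)*14 + 69 = -24*14 + 69 = -8*42 + 69 = -336 + 69 = -267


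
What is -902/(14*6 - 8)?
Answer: -451/38 ≈ -11.868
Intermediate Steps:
-902/(14*6 - 8) = -902/(84 - 8) = -902/76 = -902*1/76 = -451/38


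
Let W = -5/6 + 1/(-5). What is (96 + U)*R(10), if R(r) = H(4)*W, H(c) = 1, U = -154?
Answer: 899/15 ≈ 59.933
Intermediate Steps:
W = -31/30 (W = -5*⅙ + 1*(-⅕) = -⅚ - ⅕ = -31/30 ≈ -1.0333)
R(r) = -31/30 (R(r) = 1*(-31/30) = -31/30)
(96 + U)*R(10) = (96 - 154)*(-31/30) = -58*(-31/30) = 899/15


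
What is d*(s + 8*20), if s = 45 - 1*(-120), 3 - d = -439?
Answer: 143650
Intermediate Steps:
d = 442 (d = 3 - 1*(-439) = 3 + 439 = 442)
s = 165 (s = 45 + 120 = 165)
d*(s + 8*20) = 442*(165 + 8*20) = 442*(165 + 160) = 442*325 = 143650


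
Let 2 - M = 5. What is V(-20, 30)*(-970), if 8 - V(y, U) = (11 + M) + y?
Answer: -19400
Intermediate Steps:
M = -3 (M = 2 - 1*5 = 2 - 5 = -3)
V(y, U) = -y (V(y, U) = 8 - ((11 - 3) + y) = 8 - (8 + y) = 8 + (-8 - y) = -y)
V(-20, 30)*(-970) = -1*(-20)*(-970) = 20*(-970) = -19400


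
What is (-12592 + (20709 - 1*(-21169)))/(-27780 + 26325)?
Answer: -9762/485 ≈ -20.128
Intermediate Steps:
(-12592 + (20709 - 1*(-21169)))/(-27780 + 26325) = (-12592 + (20709 + 21169))/(-1455) = (-12592 + 41878)*(-1/1455) = 29286*(-1/1455) = -9762/485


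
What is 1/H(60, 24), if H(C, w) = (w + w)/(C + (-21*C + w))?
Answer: -49/2 ≈ -24.500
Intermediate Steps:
H(C, w) = 2*w/(w - 20*C) (H(C, w) = (2*w)/(C + (w - 21*C)) = (2*w)/(w - 20*C) = 2*w/(w - 20*C))
1/H(60, 24) = 1/(2*24/(24 - 20*60)) = 1/(2*24/(24 - 1200)) = 1/(2*24/(-1176)) = 1/(2*24*(-1/1176)) = 1/(-2/49) = -49/2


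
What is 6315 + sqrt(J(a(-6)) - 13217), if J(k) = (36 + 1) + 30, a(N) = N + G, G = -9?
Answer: 6315 + 5*I*sqrt(526) ≈ 6315.0 + 114.67*I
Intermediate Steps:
a(N) = -9 + N (a(N) = N - 9 = -9 + N)
J(k) = 67 (J(k) = 37 + 30 = 67)
6315 + sqrt(J(a(-6)) - 13217) = 6315 + sqrt(67 - 13217) = 6315 + sqrt(-13150) = 6315 + 5*I*sqrt(526)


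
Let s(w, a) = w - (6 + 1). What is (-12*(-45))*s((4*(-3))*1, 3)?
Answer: -10260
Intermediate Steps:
s(w, a) = -7 + w (s(w, a) = w - 1*7 = w - 7 = -7 + w)
(-12*(-45))*s((4*(-3))*1, 3) = (-12*(-45))*(-7 + (4*(-3))*1) = 540*(-7 - 12*1) = 540*(-7 - 12) = 540*(-19) = -10260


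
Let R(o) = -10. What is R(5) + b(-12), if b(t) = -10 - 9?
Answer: -29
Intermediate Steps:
b(t) = -19
R(5) + b(-12) = -10 - 19 = -29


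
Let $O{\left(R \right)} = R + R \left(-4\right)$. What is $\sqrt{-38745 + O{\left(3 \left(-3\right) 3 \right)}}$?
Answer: $6 i \sqrt{1074} \approx 196.63 i$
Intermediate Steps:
$O{\left(R \right)} = - 3 R$ ($O{\left(R \right)} = R - 4 R = - 3 R$)
$\sqrt{-38745 + O{\left(3 \left(-3\right) 3 \right)}} = \sqrt{-38745 - 3 \cdot 3 \left(-3\right) 3} = \sqrt{-38745 - 3 \left(\left(-9\right) 3\right)} = \sqrt{-38745 - -81} = \sqrt{-38745 + 81} = \sqrt{-38664} = 6 i \sqrt{1074}$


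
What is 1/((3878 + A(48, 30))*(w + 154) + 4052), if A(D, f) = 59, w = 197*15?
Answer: 1/12244185 ≈ 8.1671e-8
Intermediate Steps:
w = 2955
1/((3878 + A(48, 30))*(w + 154) + 4052) = 1/((3878 + 59)*(2955 + 154) + 4052) = 1/(3937*3109 + 4052) = 1/(12240133 + 4052) = 1/12244185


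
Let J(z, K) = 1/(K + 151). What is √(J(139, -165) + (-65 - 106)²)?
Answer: √5731222/14 ≈ 171.00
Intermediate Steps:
J(z, K) = 1/(151 + K)
√(J(139, -165) + (-65 - 106)²) = √(1/(151 - 165) + (-65 - 106)²) = √(1/(-14) + (-171)²) = √(-1/14 + 29241) = √(409373/14) = √5731222/14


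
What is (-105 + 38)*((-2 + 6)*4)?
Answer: -1072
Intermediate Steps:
(-105 + 38)*((-2 + 6)*4) = -268*4 = -67*16 = -1072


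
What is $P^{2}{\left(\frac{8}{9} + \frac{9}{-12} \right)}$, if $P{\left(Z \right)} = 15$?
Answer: $225$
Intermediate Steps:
$P^{2}{\left(\frac{8}{9} + \frac{9}{-12} \right)} = 15^{2} = 225$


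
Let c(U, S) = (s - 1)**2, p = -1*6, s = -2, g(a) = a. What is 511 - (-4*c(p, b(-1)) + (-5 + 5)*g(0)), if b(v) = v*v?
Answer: 547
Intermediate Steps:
b(v) = v**2
p = -6
c(U, S) = 9 (c(U, S) = (-2 - 1)**2 = (-3)**2 = 9)
511 - (-4*c(p, b(-1)) + (-5 + 5)*g(0)) = 511 - (-4*9 + (-5 + 5)*0) = 511 - (-36 + 0*0) = 511 - (-36 + 0) = 511 - 1*(-36) = 511 + 36 = 547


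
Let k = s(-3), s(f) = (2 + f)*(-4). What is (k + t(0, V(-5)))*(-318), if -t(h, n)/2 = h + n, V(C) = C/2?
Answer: -2862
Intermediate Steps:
V(C) = C/2 (V(C) = C*(½) = C/2)
s(f) = -8 - 4*f
k = 4 (k = -8 - 4*(-3) = -8 + 12 = 4)
t(h, n) = -2*h - 2*n (t(h, n) = -2*(h + n) = -2*h - 2*n)
(k + t(0, V(-5)))*(-318) = (4 + (-2*0 - (-5)))*(-318) = (4 + (0 - 2*(-5/2)))*(-318) = (4 + (0 + 5))*(-318) = (4 + 5)*(-318) = 9*(-318) = -2862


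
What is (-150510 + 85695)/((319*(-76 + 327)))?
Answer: -2235/2761 ≈ -0.80949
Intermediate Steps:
(-150510 + 85695)/((319*(-76 + 327))) = -64815/(319*251) = -64815/80069 = -64815*1/80069 = -2235/2761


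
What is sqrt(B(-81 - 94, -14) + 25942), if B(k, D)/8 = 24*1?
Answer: sqrt(26134) ≈ 161.66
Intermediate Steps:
B(k, D) = 192 (B(k, D) = 8*(24*1) = 8*24 = 192)
sqrt(B(-81 - 94, -14) + 25942) = sqrt(192 + 25942) = sqrt(26134)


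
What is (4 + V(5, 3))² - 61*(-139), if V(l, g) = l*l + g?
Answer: 9503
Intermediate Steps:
V(l, g) = g + l² (V(l, g) = l² + g = g + l²)
(4 + V(5, 3))² - 61*(-139) = (4 + (3 + 5²))² - 61*(-139) = (4 + (3 + 25))² + 8479 = (4 + 28)² + 8479 = 32² + 8479 = 1024 + 8479 = 9503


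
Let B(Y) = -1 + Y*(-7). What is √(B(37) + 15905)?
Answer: √15645 ≈ 125.08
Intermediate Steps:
B(Y) = -1 - 7*Y
√(B(37) + 15905) = √((-1 - 7*37) + 15905) = √((-1 - 259) + 15905) = √(-260 + 15905) = √15645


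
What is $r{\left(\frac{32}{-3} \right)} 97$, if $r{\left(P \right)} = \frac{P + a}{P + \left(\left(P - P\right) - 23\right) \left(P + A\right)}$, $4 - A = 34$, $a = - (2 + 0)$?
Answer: $- \frac{97}{73} \approx -1.3288$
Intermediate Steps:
$a = -2$ ($a = \left(-1\right) 2 = -2$)
$A = -30$ ($A = 4 - 34 = -30$)
$r{\left(P \right)} = \frac{-2 + P}{690 - 22 P}$ ($r{\left(P \right)} = \frac{P - 2}{P + \left(\left(P - P\right) - 23\right) \left(P - 30\right)} = \frac{-2 + P}{P + \left(0 - 23\right) \left(-30 + P\right)} = \frac{-2 + P}{P - 23 \left(-30 + P\right)} = \frac{-2 + P}{P - \left(-690 + 23 P\right)} = \frac{-2 + P}{690 - 22 P}$)
$r{\left(\frac{32}{-3} \right)} 97 = \frac{2 - \frac{32}{-3}}{2 \left(-345 + 11 \frac{32}{-3}\right)} 97 = \frac{2 - 32 \left(- \frac{1}{3}\right)}{2 \left(-345 + 11 \cdot 32 \left(- \frac{1}{3}\right)\right)} 97 = \frac{2 - - \frac{32}{3}}{2 \left(-345 + 11 \left(- \frac{32}{3}\right)\right)} 97 = \frac{2 + \frac{32}{3}}{2 \left(-345 - \frac{352}{3}\right)} 97 = \frac{1}{2} \frac{1}{- \frac{1387}{3}} \cdot \frac{38}{3} \cdot 97 = \frac{1}{2} \left(- \frac{3}{1387}\right) \frac{38}{3} \cdot 97 = \left(- \frac{1}{73}\right) 97 = - \frac{97}{73}$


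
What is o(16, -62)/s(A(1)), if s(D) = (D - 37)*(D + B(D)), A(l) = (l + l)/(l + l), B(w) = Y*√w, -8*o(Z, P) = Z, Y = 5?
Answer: 1/108 ≈ 0.0092593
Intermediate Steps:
o(Z, P) = -Z/8
B(w) = 5*√w
A(l) = 1 (A(l) = (2*l)/((2*l)) = (2*l)*(1/(2*l)) = 1)
s(D) = (-37 + D)*(D + 5*√D) (s(D) = (D - 37)*(D + 5*√D) = (-37 + D)*(D + 5*√D))
o(16, -62)/s(A(1)) = (-⅛*16)/(1² - 185*√1 - 37*1 + 5*1^(3/2)) = -2/(1 - 185*1 - 37 + 5*1) = -2/(1 - 185 - 37 + 5) = -2/(-216) = -2*(-1/216) = 1/108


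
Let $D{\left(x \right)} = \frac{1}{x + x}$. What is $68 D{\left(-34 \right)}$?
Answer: $-1$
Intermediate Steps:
$D{\left(x \right)} = \frac{1}{2 x}$
$68 D{\left(-34 \right)} = 68 \frac{1}{2 \left(-34\right)} = 68 \cdot \frac{1}{2} \left(- \frac{1}{34}\right) = 68 \left(- \frac{1}{68}\right) = -1$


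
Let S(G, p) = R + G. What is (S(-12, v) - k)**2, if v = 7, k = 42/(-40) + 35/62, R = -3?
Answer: 80982001/384400 ≈ 210.67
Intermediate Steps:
k = -301/620 (k = 42*(-1/40) + 35*(1/62) = -21/20 + 35/62 = -301/620 ≈ -0.48548)
S(G, p) = -3 + G
(S(-12, v) - k)**2 = ((-3 - 12) - 1*(-301/620))**2 = (-15 + 301/620)**2 = (-8999/620)**2 = 80982001/384400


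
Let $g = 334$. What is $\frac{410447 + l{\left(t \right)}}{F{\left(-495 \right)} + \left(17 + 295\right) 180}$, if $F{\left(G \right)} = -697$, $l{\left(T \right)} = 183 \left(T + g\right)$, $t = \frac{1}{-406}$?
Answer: $\frac{191456831}{22517978} \approx 8.5024$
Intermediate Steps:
$t = - \frac{1}{406} \approx -0.0024631$
$l{\left(T \right)} = 61122 + 183 T$ ($l{\left(T \right)} = 183 \left(T + 334\right) = 183 \left(334 + T\right) = 61122 + 183 T$)
$\frac{410447 + l{\left(t \right)}}{F{\left(-495 \right)} + \left(17 + 295\right) 180} = \frac{410447 + \left(61122 + 183 \left(- \frac{1}{406}\right)\right)}{-697 + \left(17 + 295\right) 180} = \frac{410447 + \left(61122 - \frac{183}{406}\right)}{-697 + 312 \cdot 180} = \frac{410447 + \frac{24815349}{406}}{-697 + 56160} = \frac{191456831}{406 \cdot 55463} = \frac{191456831}{406} \cdot \frac{1}{55463} = \frac{191456831}{22517978}$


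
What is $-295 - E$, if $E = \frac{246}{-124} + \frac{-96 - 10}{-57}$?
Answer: $- \frac{1042091}{3534} \approx -294.88$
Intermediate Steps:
$E = - \frac{439}{3534}$ ($E = 246 \left(- \frac{1}{124}\right) + \left(-96 - 10\right) \left(- \frac{1}{57}\right) = - \frac{123}{62} - - \frac{106}{57} = - \frac{123}{62} + \frac{106}{57} = - \frac{439}{3534} \approx -0.12422$)
$-295 - E = -295 - - \frac{439}{3534} = -295 + \frac{439}{3534} = - \frac{1042091}{3534}$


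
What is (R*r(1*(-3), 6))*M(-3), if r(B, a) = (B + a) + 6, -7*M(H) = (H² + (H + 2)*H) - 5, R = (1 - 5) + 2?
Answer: 18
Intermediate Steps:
R = -2 (R = -4 + 2 = -2)
M(H) = 5/7 - H²/7 - H*(2 + H)/7 (M(H) = -((H² + (H + 2)*H) - 5)/7 = -((H² + (2 + H)*H) - 5)/7 = -((H² + H*(2 + H)) - 5)/7 = -(-5 + H² + H*(2 + H))/7 = 5/7 - H²/7 - H*(2 + H)/7)
r(B, a) = 6 + B + a
(R*r(1*(-3), 6))*M(-3) = (-2*(6 + 1*(-3) + 6))*(5/7 - 2/7*(-3) - 2/7*(-3)²) = (-2*(6 - 3 + 6))*(5/7 + 6/7 - 2/7*9) = (-2*9)*(5/7 + 6/7 - 18/7) = -18*(-1) = 18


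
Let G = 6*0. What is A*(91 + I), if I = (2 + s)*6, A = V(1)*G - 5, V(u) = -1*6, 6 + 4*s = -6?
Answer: -425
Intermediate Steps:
s = -3 (s = -3/2 + (¼)*(-6) = -3/2 - 3/2 = -3)
V(u) = -6
G = 0
A = -5 (A = -6*0 - 5 = 0 - 5 = -5)
I = -6 (I = (2 - 3)*6 = -1*6 = -6)
A*(91 + I) = -5*(91 - 6) = -5*85 = -425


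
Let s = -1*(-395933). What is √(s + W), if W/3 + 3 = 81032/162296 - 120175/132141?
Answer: 40*√197587207425936988822/893581489 ≈ 629.22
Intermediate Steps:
W = -9141767437/893581489 (W = -9 + 3*(81032/162296 - 120175/132141) = -9 + 3*(81032*(1/162296) - 120175*1/132141) = -9 + 3*(10129/20287 - 120175/132141) = -9 + 3*(-1099534036/2680744467) = -9 - 1099534036/893581489 = -9141767437/893581489 ≈ -10.230)
s = 395933
√(s + W) = √(395933 - 9141767437/893581489) = √(353789257916800/893581489) = 40*√197587207425936988822/893581489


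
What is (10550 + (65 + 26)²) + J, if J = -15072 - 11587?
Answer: -7828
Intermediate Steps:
J = -26659
(10550 + (65 + 26)²) + J = (10550 + (65 + 26)²) - 26659 = (10550 + 91²) - 26659 = (10550 + 8281) - 26659 = 18831 - 26659 = -7828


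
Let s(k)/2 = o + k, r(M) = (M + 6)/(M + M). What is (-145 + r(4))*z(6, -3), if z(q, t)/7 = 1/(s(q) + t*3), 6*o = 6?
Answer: -805/4 ≈ -201.25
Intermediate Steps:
r(M) = (6 + M)/(2*M) (r(M) = (6 + M)/((2*M)) = (6 + M)*(1/(2*M)) = (6 + M)/(2*M))
o = 1 (o = (⅙)*6 = 1)
s(k) = 2 + 2*k (s(k) = 2*(1 + k) = 2 + 2*k)
z(q, t) = 7/(2 + 2*q + 3*t) (z(q, t) = 7/((2 + 2*q) + t*3) = 7/((2 + 2*q) + 3*t) = 7/(2 + 2*q + 3*t))
(-145 + r(4))*z(6, -3) = (-145 + (½)*(6 + 4)/4)*(7/(2 + 2*6 + 3*(-3))) = (-145 + (½)*(¼)*10)*(7/(2 + 12 - 9)) = (-145 + 5/4)*(7/5) = -4025/(4*5) = -575/4*7/5 = -805/4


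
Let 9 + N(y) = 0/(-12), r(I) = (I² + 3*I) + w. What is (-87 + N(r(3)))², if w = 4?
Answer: 9216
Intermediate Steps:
r(I) = 4 + I² + 3*I (r(I) = (I² + 3*I) + 4 = 4 + I² + 3*I)
N(y) = -9 (N(y) = -9 + 0/(-12) = -9 + 0*(-1/12) = -9 + 0 = -9)
(-87 + N(r(3)))² = (-87 - 9)² = (-96)² = 9216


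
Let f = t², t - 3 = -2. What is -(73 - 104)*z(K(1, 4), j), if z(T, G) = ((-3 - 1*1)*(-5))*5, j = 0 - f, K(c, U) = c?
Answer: 3100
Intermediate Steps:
t = 1 (t = 3 - 2 = 1)
f = 1 (f = 1² = 1)
j = -1 (j = 0 - 1*1 = 0 - 1 = -1)
z(T, G) = 100 (z(T, G) = ((-3 - 1)*(-5))*5 = -4*(-5)*5 = 20*5 = 100)
-(73 - 104)*z(K(1, 4), j) = -(73 - 104)*100 = -(-31)*100 = -1*(-3100) = 3100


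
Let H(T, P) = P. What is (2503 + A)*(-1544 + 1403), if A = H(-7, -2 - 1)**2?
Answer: -354192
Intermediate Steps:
A = 9 (A = (-2 - 1)**2 = (-3)**2 = 9)
(2503 + A)*(-1544 + 1403) = (2503 + 9)*(-1544 + 1403) = 2512*(-141) = -354192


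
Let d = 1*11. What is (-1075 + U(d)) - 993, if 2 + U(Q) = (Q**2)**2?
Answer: 12571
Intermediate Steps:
d = 11
U(Q) = -2 + Q**4 (U(Q) = -2 + (Q**2)**2 = -2 + Q**4)
(-1075 + U(d)) - 993 = (-1075 + (-2 + 11**4)) - 993 = (-1075 + (-2 + 14641)) - 993 = (-1075 + 14639) - 993 = 13564 - 993 = 12571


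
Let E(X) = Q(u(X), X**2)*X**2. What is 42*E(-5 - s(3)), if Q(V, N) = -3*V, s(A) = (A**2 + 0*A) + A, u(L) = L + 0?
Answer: 619038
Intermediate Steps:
u(L) = L
s(A) = A + A**2 (s(A) = (A**2 + 0) + A = A**2 + A = A + A**2)
E(X) = -3*X**3 (E(X) = (-3*X)*X**2 = -3*X**3)
42*E(-5 - s(3)) = 42*(-3*(-5 - 3*(1 + 3))**3) = 42*(-3*(-5 - 3*4)**3) = 42*(-3*(-5 - 1*12)**3) = 42*(-3*(-5 - 12)**3) = 42*(-3*(-17)**3) = 42*(-3*(-4913)) = 42*14739 = 619038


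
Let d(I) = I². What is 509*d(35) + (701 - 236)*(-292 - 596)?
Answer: 210605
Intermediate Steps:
509*d(35) + (701 - 236)*(-292 - 596) = 509*35² + (701 - 236)*(-292 - 596) = 509*1225 + 465*(-888) = 623525 - 412920 = 210605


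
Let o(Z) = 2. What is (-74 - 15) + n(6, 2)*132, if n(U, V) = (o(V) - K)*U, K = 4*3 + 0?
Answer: -8009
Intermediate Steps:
K = 12 (K = 12 + 0 = 12)
n(U, V) = -10*U (n(U, V) = (2 - 1*12)*U = (2 - 12)*U = -10*U)
(-74 - 15) + n(6, 2)*132 = (-74 - 15) - 10*6*132 = -89 - 60*132 = -89 - 7920 = -8009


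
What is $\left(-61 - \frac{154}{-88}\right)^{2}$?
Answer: $\frac{56169}{16} \approx 3510.6$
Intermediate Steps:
$\left(-61 - \frac{154}{-88}\right)^{2} = \left(-61 - - \frac{7}{4}\right)^{2} = \left(-61 + \frac{7}{4}\right)^{2} = \left(- \frac{237}{4}\right)^{2} = \frac{56169}{16}$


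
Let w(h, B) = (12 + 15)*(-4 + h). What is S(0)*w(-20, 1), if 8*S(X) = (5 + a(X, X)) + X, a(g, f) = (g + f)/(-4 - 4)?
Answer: -405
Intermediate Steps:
w(h, B) = -108 + 27*h (w(h, B) = 27*(-4 + h) = -108 + 27*h)
a(g, f) = -f/8 - g/8 (a(g, f) = (f + g)/(-8) = (f + g)*(-⅛) = -f/8 - g/8)
S(X) = 5/8 + 3*X/32 (S(X) = ((5 + (-X/8 - X/8)) + X)/8 = ((5 - X/4) + X)/8 = (5 + 3*X/4)/8 = 5/8 + 3*X/32)
S(0)*w(-20, 1) = (5/8 + (3/32)*0)*(-108 + 27*(-20)) = (5/8 + 0)*(-108 - 540) = (5/8)*(-648) = -405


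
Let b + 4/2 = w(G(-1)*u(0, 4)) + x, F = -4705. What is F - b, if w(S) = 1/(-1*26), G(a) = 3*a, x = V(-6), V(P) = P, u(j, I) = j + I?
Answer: -122121/26 ≈ -4697.0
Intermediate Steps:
u(j, I) = I + j
x = -6
w(S) = -1/26 (w(S) = 1/(-26) = -1/26)
b = -209/26 (b = -2 + (-1/26 - 6) = -2 - 157/26 = -209/26 ≈ -8.0385)
F - b = -4705 - 1*(-209/26) = -4705 + 209/26 = -122121/26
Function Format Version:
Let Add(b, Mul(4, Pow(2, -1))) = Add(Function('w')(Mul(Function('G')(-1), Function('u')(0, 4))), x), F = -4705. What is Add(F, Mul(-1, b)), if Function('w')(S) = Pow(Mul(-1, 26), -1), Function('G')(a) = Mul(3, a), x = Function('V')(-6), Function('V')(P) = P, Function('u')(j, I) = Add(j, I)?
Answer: Rational(-122121, 26) ≈ -4697.0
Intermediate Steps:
Function('u')(j, I) = Add(I, j)
x = -6
Function('w')(S) = Rational(-1, 26) (Function('w')(S) = Pow(-26, -1) = Rational(-1, 26))
b = Rational(-209, 26) (b = Add(-2, Add(Rational(-1, 26), -6)) = Add(-2, Rational(-157, 26)) = Rational(-209, 26) ≈ -8.0385)
Add(F, Mul(-1, b)) = Add(-4705, Mul(-1, Rational(-209, 26))) = Add(-4705, Rational(209, 26)) = Rational(-122121, 26)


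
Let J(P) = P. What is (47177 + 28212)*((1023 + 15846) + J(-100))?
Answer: 1264198141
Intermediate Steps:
(47177 + 28212)*((1023 + 15846) + J(-100)) = (47177 + 28212)*((1023 + 15846) - 100) = 75389*(16869 - 100) = 75389*16769 = 1264198141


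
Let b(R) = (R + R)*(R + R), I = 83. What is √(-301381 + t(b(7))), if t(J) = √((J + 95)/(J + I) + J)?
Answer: √(-2606644269 + 465*√68169)/93 ≈ 548.97*I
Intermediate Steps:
b(R) = 4*R² (b(R) = (2*R)*(2*R) = 4*R²)
t(J) = √(J + (95 + J)/(83 + J)) (t(J) = √((J + 95)/(J + 83) + J) = √((95 + J)/(83 + J) + J) = √(J + (95 + J)/(83 + J)))
√(-301381 + t(b(7))) = √(-301381 + √((95 + 4*7² + (4*7²)*(83 + 4*7²))/(83 + 4*7²))) = √(-301381 + √((95 + 4*49 + (4*49)*(83 + 4*49))/(83 + 4*49))) = √(-301381 + √((95 + 196 + 196*(83 + 196))/(83 + 196))) = √(-301381 + √((95 + 196 + 196*279)/279)) = √(-301381 + √((95 + 196 + 54684)/279)) = √(-301381 + √((1/279)*54975)) = √(-301381 + √(18325/93)) = √(-301381 + 5*√68169/93)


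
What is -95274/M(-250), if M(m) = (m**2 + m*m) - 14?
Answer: -15879/20831 ≈ -0.76228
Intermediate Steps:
M(m) = -14 + 2*m**2 (M(m) = (m**2 + m**2) - 14 = 2*m**2 - 14 = -14 + 2*m**2)
-95274/M(-250) = -95274/(-14 + 2*(-250)**2) = -95274/(-14 + 2*62500) = -95274/(-14 + 125000) = -95274/124986 = -95274*1/124986 = -15879/20831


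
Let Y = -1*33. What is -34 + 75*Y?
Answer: -2509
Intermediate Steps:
Y = -33
-34 + 75*Y = -34 + 75*(-33) = -34 - 2475 = -2509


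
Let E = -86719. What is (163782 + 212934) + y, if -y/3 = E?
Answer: 636873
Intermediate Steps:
y = 260157 (y = -3*(-86719) = 260157)
(163782 + 212934) + y = (163782 + 212934) + 260157 = 376716 + 260157 = 636873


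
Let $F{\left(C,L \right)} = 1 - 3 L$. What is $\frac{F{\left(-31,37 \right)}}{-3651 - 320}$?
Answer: $\frac{10}{361} \approx 0.027701$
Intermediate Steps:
$\frac{F{\left(-31,37 \right)}}{-3651 - 320} = \frac{1 - 111}{-3651 - 320} = - \frac{110}{-3971} = \left(-110\right) \left(- \frac{1}{3971}\right) = \frac{10}{361}$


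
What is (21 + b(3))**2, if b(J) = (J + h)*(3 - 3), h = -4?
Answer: 441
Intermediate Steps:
b(J) = 0 (b(J) = (J - 4)*(3 - 3) = (-4 + J)*0 = 0)
(21 + b(3))**2 = (21 + 0)**2 = 21**2 = 441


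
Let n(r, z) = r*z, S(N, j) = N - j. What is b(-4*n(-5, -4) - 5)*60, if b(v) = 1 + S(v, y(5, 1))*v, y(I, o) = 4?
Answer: 453960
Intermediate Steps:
b(v) = 1 + v*(-4 + v) (b(v) = 1 + (v - 1*4)*v = 1 + (v - 4)*v = 1 + (-4 + v)*v = 1 + v*(-4 + v))
b(-4*n(-5, -4) - 5)*60 = (1 + (-(-20)*(-4) - 5)*(-4 + (-(-20)*(-4) - 5)))*60 = (1 + (-4*20 - 5)*(-4 + (-4*20 - 5)))*60 = (1 + (-80 - 5)*(-4 + (-80 - 5)))*60 = (1 - 85*(-4 - 85))*60 = (1 - 85*(-89))*60 = (1 + 7565)*60 = 7566*60 = 453960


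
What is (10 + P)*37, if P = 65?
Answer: 2775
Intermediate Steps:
(10 + P)*37 = (10 + 65)*37 = 75*37 = 2775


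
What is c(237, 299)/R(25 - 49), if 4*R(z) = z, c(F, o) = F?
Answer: -79/2 ≈ -39.500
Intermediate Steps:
R(z) = z/4
c(237, 299)/R(25 - 49) = 237/(((25 - 49)/4)) = 237/(((¼)*(-24))) = 237/(-6) = 237*(-⅙) = -79/2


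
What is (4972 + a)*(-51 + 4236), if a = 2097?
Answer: 29583765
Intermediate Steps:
(4972 + a)*(-51 + 4236) = (4972 + 2097)*(-51 + 4236) = 7069*4185 = 29583765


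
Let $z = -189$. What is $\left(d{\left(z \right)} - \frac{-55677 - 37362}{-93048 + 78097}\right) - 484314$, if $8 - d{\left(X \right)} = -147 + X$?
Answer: $- \frac{7235928509}{14951} \approx -4.8398 \cdot 10^{5}$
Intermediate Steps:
$d{\left(X \right)} = 155 - X$ ($d{\left(X \right)} = 8 - \left(-147 + X\right) = 155 - X$)
$\left(d{\left(z \right)} - \frac{-55677 - 37362}{-93048 + 78097}\right) - 484314 = \left(\left(155 - -189\right) - \frac{-55677 - 37362}{-93048 + 78097}\right) - 484314 = \left(\left(155 + 189\right) - - \frac{93039}{-14951}\right) - 484314 = \left(344 - \left(-93039\right) \left(- \frac{1}{14951}\right)\right) - 484314 = \left(344 - \frac{93039}{14951}\right) - 484314 = \frac{5050105}{14951} - 484314 = - \frac{7235928509}{14951}$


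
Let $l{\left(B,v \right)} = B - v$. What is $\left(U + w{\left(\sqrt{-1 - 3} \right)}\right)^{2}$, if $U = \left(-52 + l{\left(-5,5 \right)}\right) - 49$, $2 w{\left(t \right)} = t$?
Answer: $\left(111 - i\right)^{2} \approx 12320.0 - 222.0 i$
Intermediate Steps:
$w{\left(t \right)} = \frac{t}{2}$
$U = -111$ ($U = \left(-52 - 10\right) - 49 = -62 - 49 = -111$)
$\left(U + w{\left(\sqrt{-1 - 3} \right)}\right)^{2} = \left(-111 + \frac{\sqrt{-1 - 3}}{2}\right)^{2} = \left(-111 + \frac{\sqrt{-4}}{2}\right)^{2} = \left(-111 + \frac{2 i}{2}\right)^{2} = \left(-111 + i\right)^{2}$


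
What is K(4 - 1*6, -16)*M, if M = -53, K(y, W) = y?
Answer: 106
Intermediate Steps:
K(4 - 1*6, -16)*M = (4 - 1*6)*(-53) = (4 - 6)*(-53) = -2*(-53) = 106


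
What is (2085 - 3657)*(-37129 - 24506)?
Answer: 96890220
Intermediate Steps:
(2085 - 3657)*(-37129 - 24506) = -1572*(-61635) = 96890220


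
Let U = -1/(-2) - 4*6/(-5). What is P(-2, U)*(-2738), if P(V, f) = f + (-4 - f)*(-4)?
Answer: -116365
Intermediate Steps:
U = 53/10 (U = -1*(-½) - 24*(-⅕) = ½ + 24/5 = 53/10 ≈ 5.3000)
P(V, f) = 16 + 5*f (P(V, f) = f + (16 + 4*f) = 16 + 5*f)
P(-2, U)*(-2738) = (16 + 5*(53/10))*(-2738) = (16 + 53/2)*(-2738) = (85/2)*(-2738) = -116365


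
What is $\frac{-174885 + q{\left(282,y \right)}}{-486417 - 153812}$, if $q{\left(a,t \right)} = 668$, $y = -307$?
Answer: $\frac{174217}{640229} \approx 0.27212$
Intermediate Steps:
$\frac{-174885 + q{\left(282,y \right)}}{-486417 - 153812} = \frac{-174885 + 668}{-486417 - 153812} = - \frac{174217}{-640229} = \left(-174217\right) \left(- \frac{1}{640229}\right) = \frac{174217}{640229}$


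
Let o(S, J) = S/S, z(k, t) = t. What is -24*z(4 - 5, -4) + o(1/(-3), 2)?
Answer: 97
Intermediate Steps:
o(S, J) = 1
-24*z(4 - 5, -4) + o(1/(-3), 2) = -24*(-4) + 1 = 96 + 1 = 97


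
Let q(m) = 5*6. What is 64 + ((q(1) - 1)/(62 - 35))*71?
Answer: 3787/27 ≈ 140.26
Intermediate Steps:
q(m) = 30
64 + ((q(1) - 1)/(62 - 35))*71 = 64 + ((30 - 1)/(62 - 35))*71 = 64 + (29/27)*71 = 64 + 2059/27 = 3787/27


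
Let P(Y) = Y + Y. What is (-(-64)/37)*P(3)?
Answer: 384/37 ≈ 10.378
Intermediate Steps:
P(Y) = 2*Y
(-(-64)/37)*P(3) = (-(-64)/37)*(2*3) = -(-64)/37*6 = -8*(-8/37)*6 = (64/37)*6 = 384/37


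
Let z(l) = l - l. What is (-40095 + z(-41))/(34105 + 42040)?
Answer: -8019/15229 ≈ -0.52656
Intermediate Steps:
z(l) = 0
(-40095 + z(-41))/(34105 + 42040) = (-40095 + 0)/(34105 + 42040) = -40095/76145 = -40095*1/76145 = -8019/15229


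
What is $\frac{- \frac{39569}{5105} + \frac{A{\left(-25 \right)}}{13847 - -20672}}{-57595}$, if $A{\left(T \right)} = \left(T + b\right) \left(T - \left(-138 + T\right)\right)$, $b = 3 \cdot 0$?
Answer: $\frac{1383494561}{10149361814525} \approx 0.00013631$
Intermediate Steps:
$b = 0$
$A{\left(T \right)} = 138 T$ ($A{\left(T \right)} = \left(T + 0\right) \left(T - \left(-138 + T\right)\right) = T 138 = 138 T$)
$\frac{- \frac{39569}{5105} + \frac{A{\left(-25 \right)}}{13847 - -20672}}{-57595} = \frac{- \frac{39569}{5105} + \frac{138 \left(-25\right)}{13847 - -20672}}{-57595} = \left(\left(-39569\right) \frac{1}{5105} - \frac{3450}{13847 + 20672}\right) \left(- \frac{1}{57595}\right) = \left(- \frac{39569}{5105} - \frac{3450}{34519}\right) \left(- \frac{1}{57595}\right) = \left(- \frac{1383494561}{176219495}\right) \left(- \frac{1}{57595}\right) = \frac{1383494561}{10149361814525}$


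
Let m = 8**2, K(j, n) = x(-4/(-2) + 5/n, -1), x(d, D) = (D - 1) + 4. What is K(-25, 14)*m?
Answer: 128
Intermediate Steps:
x(d, D) = 3 + D (x(d, D) = (-1 + D) + 4 = 3 + D)
K(j, n) = 2 (K(j, n) = 3 - 1 = 2)
m = 64
K(-25, 14)*m = 2*64 = 128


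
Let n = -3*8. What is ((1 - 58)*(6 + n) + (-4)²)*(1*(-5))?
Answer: -5210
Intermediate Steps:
n = -24
((1 - 58)*(6 + n) + (-4)²)*(1*(-5)) = ((1 - 58)*(6 - 24) + (-4)²)*(1*(-5)) = (-57*(-18) + 16)*(-5) = (1026 + 16)*(-5) = 1042*(-5) = -5210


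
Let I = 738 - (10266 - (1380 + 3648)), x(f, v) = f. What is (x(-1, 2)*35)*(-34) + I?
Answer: -3310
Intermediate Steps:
I = -4500 (I = 738 - (10266 - 1*5028) = 738 - (10266 - 5028) = 738 - 1*5238 = 738 - 5238 = -4500)
(x(-1, 2)*35)*(-34) + I = -1*35*(-34) - 4500 = -35*(-34) - 4500 = 1190 - 4500 = -3310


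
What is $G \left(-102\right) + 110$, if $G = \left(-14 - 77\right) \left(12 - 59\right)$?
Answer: $-436144$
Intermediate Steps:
$G = 4277$ ($G = \left(-91\right) \left(-47\right) = 4277$)
$G \left(-102\right) + 110 = 4277 \left(-102\right) + 110 = -436254 + 110 = -436144$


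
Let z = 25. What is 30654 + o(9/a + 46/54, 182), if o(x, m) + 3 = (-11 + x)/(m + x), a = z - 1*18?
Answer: 1066714427/34802 ≈ 30651.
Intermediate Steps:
a = 7 (a = 25 - 1*18 = 25 - 18 = 7)
o(x, m) = -3 + (-11 + x)/(m + x)
30654 + o(9/a + 46/54, 182) = 30654 + (-11 - 3*182 - 2*(9/7 + 46/54))/(182 + (9/7 + 46/54)) = 30654 + (-11 - 546 - 2*(9*(⅐) + 46*(1/54)))/(182 + (9*(⅐) + 46*(1/54))) = 30654 + (-11 - 546 - 2*(9/7 + 23/27))/(182 + (9/7 + 23/27)) = 30654 + (-11 - 546 - 2*404/189)/(182 + 404/189) = 30654 + (-11 - 546 - 808/189)/(34802/189) = 30654 + (189/34802)*(-106081/189) = 30654 - 106081/34802 = 1066714427/34802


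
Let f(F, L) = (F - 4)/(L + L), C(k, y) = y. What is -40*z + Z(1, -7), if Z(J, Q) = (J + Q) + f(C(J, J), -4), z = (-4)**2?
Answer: -5165/8 ≈ -645.63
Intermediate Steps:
f(F, L) = (-4 + F)/(2*L) (f(F, L) = (-4 + F)/((2*L)) = (-4 + F)*(1/(2*L)) = (-4 + F)/(2*L))
z = 16
Z(J, Q) = 1/2 + Q + 7*J/8 (Z(J, Q) = (J + Q) + (1/2)*(-4 + J)/(-4) = (J + Q) + (1/2)*(-1/4)*(-4 + J) = (J + Q) + (1/2 - J/8) = 1/2 + Q + 7*J/8)
-40*z + Z(1, -7) = -40*16 + (1/2 - 7 + (7/8)*1) = -640 + (1/2 - 7 + 7/8) = -640 - 45/8 = -5165/8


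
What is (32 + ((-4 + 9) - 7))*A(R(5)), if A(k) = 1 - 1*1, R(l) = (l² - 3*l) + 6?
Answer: 0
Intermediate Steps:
R(l) = 6 + l² - 3*l
A(k) = 0 (A(k) = 1 - 1 = 0)
(32 + ((-4 + 9) - 7))*A(R(5)) = (32 + ((-4 + 9) - 7))*0 = (32 + (5 - 7))*0 = (32 - 2)*0 = 30*0 = 0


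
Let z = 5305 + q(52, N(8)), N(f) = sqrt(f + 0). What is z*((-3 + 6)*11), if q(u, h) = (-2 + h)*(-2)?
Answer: 175197 - 132*sqrt(2) ≈ 1.7501e+5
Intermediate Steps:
N(f) = sqrt(f)
q(u, h) = 4 - 2*h
z = 5309 - 4*sqrt(2) (z = 5305 + (4 - 4*sqrt(2)) = 5309 - 4*sqrt(2) ≈ 5303.3)
z*((-3 + 6)*11) = (5309 - 4*sqrt(2))*((-3 + 6)*11) = (5309 - 4*sqrt(2))*(3*11) = (5309 - 4*sqrt(2))*33 = 175197 - 132*sqrt(2)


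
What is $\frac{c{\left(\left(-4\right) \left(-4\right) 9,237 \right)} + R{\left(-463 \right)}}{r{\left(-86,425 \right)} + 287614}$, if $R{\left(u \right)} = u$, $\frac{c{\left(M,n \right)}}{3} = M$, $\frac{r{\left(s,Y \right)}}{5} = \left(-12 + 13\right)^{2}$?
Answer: $- \frac{31}{287619} \approx -0.00010778$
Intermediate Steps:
$r{\left(s,Y \right)} = 5$ ($r{\left(s,Y \right)} = 5 \left(-12 + 13\right)^{2} = 5 \cdot 1^{2} = 5 \cdot 1 = 5$)
$c{\left(M,n \right)} = 3 M$
$\frac{c{\left(\left(-4\right) \left(-4\right) 9,237 \right)} + R{\left(-463 \right)}}{r{\left(-86,425 \right)} + 287614} = \frac{3 \left(-4\right) \left(-4\right) 9 - 463}{5 + 287614} = \frac{3 \cdot 16 \cdot 9 - 463}{287619} = \left(3 \cdot 144 - 463\right) \frac{1}{287619} = \left(432 - 463\right) \frac{1}{287619} = \left(-31\right) \frac{1}{287619} = - \frac{31}{287619}$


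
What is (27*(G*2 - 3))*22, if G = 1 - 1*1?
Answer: -1782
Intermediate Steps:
G = 0 (G = 1 - 1 = 0)
(27*(G*2 - 3))*22 = (27*(0*2 - 3))*22 = (27*(0 - 3))*22 = (27*(-3))*22 = -81*22 = -1782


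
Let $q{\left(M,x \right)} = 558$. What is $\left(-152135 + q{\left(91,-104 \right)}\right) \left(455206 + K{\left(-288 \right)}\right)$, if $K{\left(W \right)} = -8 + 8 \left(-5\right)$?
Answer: $-68991484166$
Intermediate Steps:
$K{\left(W \right)} = -48$ ($K{\left(W \right)} = -8 - 40 = -48$)
$\left(-152135 + q{\left(91,-104 \right)}\right) \left(455206 + K{\left(-288 \right)}\right) = \left(-152135 + 558\right) \left(455206 - 48\right) = \left(-151577\right) 455158 = -68991484166$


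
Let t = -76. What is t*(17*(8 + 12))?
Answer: -25840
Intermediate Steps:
t*(17*(8 + 12)) = -1292*(8 + 12) = -1292*20 = -76*340 = -25840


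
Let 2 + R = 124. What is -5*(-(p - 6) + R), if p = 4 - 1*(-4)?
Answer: -600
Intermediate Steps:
p = 8 (p = 4 + 4 = 8)
R = 122 (R = -2 + 124 = 122)
-5*(-(p - 6) + R) = -5*(-(8 - 6) + 122) = -5*(-1*2 + 122) = -5*(-2 + 122) = -5*120 = -600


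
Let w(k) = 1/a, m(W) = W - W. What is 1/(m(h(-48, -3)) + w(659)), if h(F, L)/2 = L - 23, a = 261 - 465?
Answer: -204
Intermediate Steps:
a = -204
h(F, L) = -46 + 2*L (h(F, L) = 2*(L - 23) = 2*(-23 + L) = -46 + 2*L)
m(W) = 0
w(k) = -1/204 (w(k) = 1/(-204) = -1/204)
1/(m(h(-48, -3)) + w(659)) = 1/(0 - 1/204) = 1/(-1/204) = -204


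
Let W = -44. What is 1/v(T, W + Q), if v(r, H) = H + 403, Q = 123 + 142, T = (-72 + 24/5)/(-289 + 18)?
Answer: 1/624 ≈ 0.0016026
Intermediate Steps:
T = 336/1355 (T = (-72 + 24*(⅕))/(-271) = (-72 + 24/5)*(-1/271) = -336/5*(-1/271) = 336/1355 ≈ 0.24797)
Q = 265
v(r, H) = 403 + H
1/v(T, W + Q) = 1/(403 + (-44 + 265)) = 1/(403 + 221) = 1/624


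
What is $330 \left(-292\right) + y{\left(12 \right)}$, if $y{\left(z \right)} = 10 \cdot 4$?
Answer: $-96320$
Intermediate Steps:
$y{\left(z \right)} = 40$
$330 \left(-292\right) + y{\left(12 \right)} = 330 \left(-292\right) + 40 = -96360 + 40 = -96320$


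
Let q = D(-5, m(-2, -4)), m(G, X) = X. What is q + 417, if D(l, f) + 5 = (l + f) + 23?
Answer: 426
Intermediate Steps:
D(l, f) = 18 + f + l (D(l, f) = -5 + ((l + f) + 23) = -5 + ((f + l) + 23) = -5 + (23 + f + l) = 18 + f + l)
q = 9 (q = 18 - 4 - 5 = 9)
q + 417 = 9 + 417 = 426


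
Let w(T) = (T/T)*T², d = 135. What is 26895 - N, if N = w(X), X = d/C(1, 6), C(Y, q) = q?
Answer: 105555/4 ≈ 26389.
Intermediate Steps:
X = 45/2 (X = 135/6 = 135*(⅙) = 45/2 ≈ 22.500)
w(T) = T² (w(T) = 1*T² = T²)
N = 2025/4 (N = (45/2)² = 2025/4 ≈ 506.25)
26895 - N = 26895 - 1*2025/4 = 26895 - 2025/4 = 105555/4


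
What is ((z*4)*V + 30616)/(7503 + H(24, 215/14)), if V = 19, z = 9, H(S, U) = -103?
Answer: 313/74 ≈ 4.2297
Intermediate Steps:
((z*4)*V + 30616)/(7503 + H(24, 215/14)) = ((9*4)*19 + 30616)/(7503 - 103) = (36*19 + 30616)/7400 = (684 + 30616)*(1/7400) = 31300*(1/7400) = 313/74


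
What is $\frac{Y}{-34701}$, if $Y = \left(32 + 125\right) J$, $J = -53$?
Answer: $\frac{8321}{34701} \approx 0.23979$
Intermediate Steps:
$Y = -8321$ ($Y = \left(32 + 125\right) \left(-53\right) = 157 \left(-53\right) = -8321$)
$\frac{Y}{-34701} = - \frac{8321}{-34701} = \left(-8321\right) \left(- \frac{1}{34701}\right) = \frac{8321}{34701}$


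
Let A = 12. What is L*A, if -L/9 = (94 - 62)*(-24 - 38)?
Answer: 214272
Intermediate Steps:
L = 17856 (L = -9*(94 - 62)*(-24 - 38) = -288*(-62) = -9*(-1984) = 17856)
L*A = 17856*12 = 214272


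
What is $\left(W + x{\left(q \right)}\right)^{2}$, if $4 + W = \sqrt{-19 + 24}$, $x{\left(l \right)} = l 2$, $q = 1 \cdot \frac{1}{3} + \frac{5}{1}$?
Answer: $\frac{445}{9} + \frac{40 \sqrt{5}}{3} \approx 79.259$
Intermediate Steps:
$q = \frac{16}{3}$ ($q = 1 \cdot \frac{1}{3} + 5 \cdot 1 = \frac{1}{3} + 5 = \frac{16}{3} \approx 5.3333$)
$x{\left(l \right)} = 2 l$
$W = -4 + \sqrt{5}$ ($W = -4 + \sqrt{-19 + 24} = -4 + \sqrt{5} \approx -1.7639$)
$\left(W + x{\left(q \right)}\right)^{2} = \left(\left(-4 + \sqrt{5}\right) + 2 \cdot \frac{16}{3}\right)^{2} = \left(\left(-4 + \sqrt{5}\right) + \frac{32}{3}\right)^{2} = \left(\frac{20}{3} + \sqrt{5}\right)^{2}$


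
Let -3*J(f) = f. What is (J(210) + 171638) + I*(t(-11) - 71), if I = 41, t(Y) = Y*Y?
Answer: 173618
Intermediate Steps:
t(Y) = Y²
J(f) = -f/3
(J(210) + 171638) + I*(t(-11) - 71) = (-⅓*210 + 171638) + 41*((-11)² - 71) = (-70 + 171638) + 41*(121 - 71) = 171568 + 41*50 = 171568 + 2050 = 173618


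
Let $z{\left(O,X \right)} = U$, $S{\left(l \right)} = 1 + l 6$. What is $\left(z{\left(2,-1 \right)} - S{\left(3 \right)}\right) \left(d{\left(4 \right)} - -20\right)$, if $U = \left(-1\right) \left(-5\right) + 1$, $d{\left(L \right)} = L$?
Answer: $-312$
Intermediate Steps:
$S{\left(l \right)} = 1 + 6 l$
$U = 6$ ($U = 5 + 1 = 6$)
$z{\left(O,X \right)} = 6$
$\left(z{\left(2,-1 \right)} - S{\left(3 \right)}\right) \left(d{\left(4 \right)} - -20\right) = \left(6 - \left(1 + 6 \cdot 3\right)\right) \left(4 - -20\right) = \left(6 - \left(1 + 18\right)\right) \left(4 + 20\right) = \left(6 - 19\right) 24 = \left(-13\right) 24 = -312$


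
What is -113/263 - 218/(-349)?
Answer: 17897/91787 ≈ 0.19498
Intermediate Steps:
-113/263 - 218/(-349) = -113*1/263 - 218*(-1/349) = -113/263 + 218/349 = 17897/91787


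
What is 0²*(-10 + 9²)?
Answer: 0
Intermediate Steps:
0²*(-10 + 9²) = 0*(-10 + 81) = 0*71 = 0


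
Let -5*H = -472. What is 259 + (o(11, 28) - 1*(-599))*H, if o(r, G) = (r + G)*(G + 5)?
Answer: 891487/5 ≈ 1.7830e+5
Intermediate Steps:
o(r, G) = (5 + G)*(G + r) (o(r, G) = (G + r)*(5 + G) = (5 + G)*(G + r))
H = 472/5 (H = -1/5*(-472) = 472/5 ≈ 94.400)
259 + (o(11, 28) - 1*(-599))*H = 259 + ((28**2 + 5*28 + 5*11 + 28*11) - 1*(-599))*(472/5) = 259 + ((784 + 140 + 55 + 308) + 599)*(472/5) = 259 + (1287 + 599)*(472/5) = 259 + 1886*(472/5) = 259 + 890192/5 = 891487/5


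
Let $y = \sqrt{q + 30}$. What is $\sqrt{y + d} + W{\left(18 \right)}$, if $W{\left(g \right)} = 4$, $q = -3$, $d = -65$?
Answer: $4 + \sqrt{-65 + 3 \sqrt{3}} \approx 4.0 + 7.7333 i$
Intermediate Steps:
$y = 3 \sqrt{3}$ ($y = \sqrt{-3 + 30} = \sqrt{27} = 3 \sqrt{3} \approx 5.1962$)
$\sqrt{y + d} + W{\left(18 \right)} = \sqrt{3 \sqrt{3} - 65} + 4 = \sqrt{-65 + 3 \sqrt{3}} + 4 = 4 + \sqrt{-65 + 3 \sqrt{3}}$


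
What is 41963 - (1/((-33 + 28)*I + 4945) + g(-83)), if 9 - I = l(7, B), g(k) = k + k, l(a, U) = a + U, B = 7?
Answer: 209381129/4970 ≈ 42129.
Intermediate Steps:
l(a, U) = U + a
g(k) = 2*k
I = -5 (I = 9 - (7 + 7) = 9 - 1*14 = 9 - 14 = -5)
41963 - (1/((-33 + 28)*I + 4945) + g(-83)) = 41963 - (1/((-33 + 28)*(-5) + 4945) + 2*(-83)) = 41963 - (1/(-5*(-5) + 4945) - 166) = 41963 - (1/(25 + 4945) - 166) = 41963 - (1/4970 - 166) = 41963 - 1*(-825019/4970) = 41963 + 825019/4970 = 209381129/4970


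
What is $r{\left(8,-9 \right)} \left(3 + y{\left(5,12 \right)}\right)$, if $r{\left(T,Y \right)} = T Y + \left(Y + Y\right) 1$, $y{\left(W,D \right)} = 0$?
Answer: $-270$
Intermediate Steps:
$r{\left(T,Y \right)} = 2 Y + T Y$ ($r{\left(T,Y \right)} = T Y + 2 Y 1 = T Y + 2 Y = 2 Y + T Y$)
$r{\left(8,-9 \right)} \left(3 + y{\left(5,12 \right)}\right) = - 9 \left(2 + 8\right) \left(3 + 0\right) = \left(-9\right) 10 \cdot 3 = \left(-90\right) 3 = -270$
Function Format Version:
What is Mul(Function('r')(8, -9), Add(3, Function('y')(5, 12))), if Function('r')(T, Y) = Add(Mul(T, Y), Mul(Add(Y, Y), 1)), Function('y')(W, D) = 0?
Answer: -270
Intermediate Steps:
Function('r')(T, Y) = Add(Mul(2, Y), Mul(T, Y)) (Function('r')(T, Y) = Add(Mul(T, Y), Mul(Mul(2, Y), 1)) = Add(Mul(T, Y), Mul(2, Y)) = Add(Mul(2, Y), Mul(T, Y)))
Mul(Function('r')(8, -9), Add(3, Function('y')(5, 12))) = Mul(Mul(-9, Add(2, 8)), Add(3, 0)) = Mul(Mul(-9, 10), 3) = Mul(-90, 3) = -270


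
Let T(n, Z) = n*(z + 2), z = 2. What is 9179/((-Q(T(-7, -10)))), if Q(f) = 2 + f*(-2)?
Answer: -9179/58 ≈ -158.26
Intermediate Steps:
T(n, Z) = 4*n (T(n, Z) = n*(2 + 2) = n*4 = 4*n)
Q(f) = 2 - 2*f
9179/((-Q(T(-7, -10)))) = 9179/((-(2 - 8*(-7)))) = 9179/((-(2 - 2*(-28)))) = 9179/((-(2 + 56))) = 9179/((-1*58)) = 9179/(-58) = 9179*(-1/58) = -9179/58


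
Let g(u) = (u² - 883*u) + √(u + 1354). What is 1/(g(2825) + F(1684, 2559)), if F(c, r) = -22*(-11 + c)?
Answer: 1816448/9898450008719 - √4179/29695350026157 ≈ 1.8351e-7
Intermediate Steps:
F(c, r) = 242 - 22*c
g(u) = u² + √(1354 + u) - 883*u (g(u) = (u² - 883*u) + √(1354 + u) = u² + √(1354 + u) - 883*u)
1/(g(2825) + F(1684, 2559)) = 1/((2825² + √(1354 + 2825) - 883*2825) + (242 - 22*1684)) = 1/((7980625 + √4179 - 2494475) + (242 - 37048)) = 1/((5486150 + √4179) - 36806) = 1/(5449344 + √4179)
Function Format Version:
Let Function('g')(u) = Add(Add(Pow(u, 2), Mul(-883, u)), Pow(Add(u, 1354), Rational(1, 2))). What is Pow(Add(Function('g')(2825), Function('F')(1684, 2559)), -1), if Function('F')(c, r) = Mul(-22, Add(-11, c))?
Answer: Add(Rational(1816448, 9898450008719), Mul(Rational(-1, 29695350026157), Pow(4179, Rational(1, 2)))) ≈ 1.8351e-7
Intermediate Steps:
Function('F')(c, r) = Add(242, Mul(-22, c))
Function('g')(u) = Add(Pow(u, 2), Pow(Add(1354, u), Rational(1, 2)), Mul(-883, u)) (Function('g')(u) = Add(Add(Pow(u, 2), Mul(-883, u)), Pow(Add(1354, u), Rational(1, 2))) = Add(Pow(u, 2), Pow(Add(1354, u), Rational(1, 2)), Mul(-883, u)))
Pow(Add(Function('g')(2825), Function('F')(1684, 2559)), -1) = Pow(Add(Add(Pow(2825, 2), Pow(Add(1354, 2825), Rational(1, 2)), Mul(-883, 2825)), Add(242, Mul(-22, 1684))), -1) = Pow(Add(Add(7980625, Pow(4179, Rational(1, 2)), -2494475), Add(242, -37048)), -1) = Pow(Add(Add(5486150, Pow(4179, Rational(1, 2))), -36806), -1) = Pow(Add(5449344, Pow(4179, Rational(1, 2))), -1)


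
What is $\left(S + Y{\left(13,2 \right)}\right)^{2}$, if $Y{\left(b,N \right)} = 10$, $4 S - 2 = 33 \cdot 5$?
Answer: $\frac{42849}{16} \approx 2678.1$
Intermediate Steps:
$S = \frac{167}{4}$ ($S = \frac{1}{2} + \frac{33 \cdot 5}{4} = \frac{1}{2} + \frac{1}{4} \cdot 165 = \frac{1}{2} + \frac{165}{4} = \frac{167}{4} \approx 41.75$)
$\left(S + Y{\left(13,2 \right)}\right)^{2} = \left(\frac{167}{4} + 10\right)^{2} = \left(\frac{207}{4}\right)^{2} = \frac{42849}{16}$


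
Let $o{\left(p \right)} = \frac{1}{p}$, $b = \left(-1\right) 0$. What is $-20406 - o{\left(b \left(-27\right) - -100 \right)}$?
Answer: $- \frac{2040601}{100} \approx -20406.0$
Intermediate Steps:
$b = 0$
$-20406 - o{\left(b \left(-27\right) - -100 \right)} = -20406 - \frac{1}{0 \left(-27\right) - -100} = -20406 - \frac{1}{0 + 100} = -20406 - \frac{1}{100} = - \frac{2040601}{100}$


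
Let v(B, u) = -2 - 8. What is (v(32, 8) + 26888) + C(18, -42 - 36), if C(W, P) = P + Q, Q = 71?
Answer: 26871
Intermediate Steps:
v(B, u) = -10
C(W, P) = 71 + P (C(W, P) = P + 71 = 71 + P)
(v(32, 8) + 26888) + C(18, -42 - 36) = (-10 + 26888) + (71 + (-42 - 36)) = 26878 + (71 - 78) = 26878 - 7 = 26871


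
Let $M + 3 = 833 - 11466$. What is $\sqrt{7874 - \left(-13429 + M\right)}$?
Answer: $41 \sqrt{19} \approx 178.71$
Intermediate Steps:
$M = -10636$ ($M = -3 + \left(833 - 11466\right) = -3 - 10633 = -10636$)
$\sqrt{7874 - \left(-13429 + M\right)} = \sqrt{7874 + \left(13429 - -10636\right)} = \sqrt{7874 + \left(13429 + 10636\right)} = \sqrt{7874 + 24065} = \sqrt{31939} = 41 \sqrt{19}$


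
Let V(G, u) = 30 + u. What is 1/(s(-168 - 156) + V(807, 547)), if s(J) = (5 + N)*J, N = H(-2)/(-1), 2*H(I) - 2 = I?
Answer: -1/1043 ≈ -0.00095877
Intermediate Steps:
H(I) = 1 + I/2
N = 0 (N = (1 + (½)*(-2))/(-1) = (1 - 1)*(-1) = 0*(-1) = 0)
s(J) = 5*J (s(J) = (5 + 0)*J = 5*J)
1/(s(-168 - 156) + V(807, 547)) = 1/(5*(-168 - 156) + (30 + 547)) = 1/(5*(-324) + 577) = 1/(-1620 + 577) = 1/(-1043) = -1/1043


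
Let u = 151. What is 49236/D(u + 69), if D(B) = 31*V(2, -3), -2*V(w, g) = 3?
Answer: -32824/31 ≈ -1058.8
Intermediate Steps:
V(w, g) = -3/2 (V(w, g) = -½*3 = -3/2)
D(B) = -93/2 (D(B) = 31*(-3/2) = -93/2)
49236/D(u + 69) = 49236/(-93/2) = 49236*(-2/93) = -32824/31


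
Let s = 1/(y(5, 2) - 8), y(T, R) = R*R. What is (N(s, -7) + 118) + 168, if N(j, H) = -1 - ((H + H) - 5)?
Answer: 304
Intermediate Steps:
y(T, R) = R²
s = -¼ (s = 1/(2² - 8) = 1/(4 - 8) = 1/(-4) = -¼ ≈ -0.25000)
N(j, H) = 4 - 2*H (N(j, H) = -1 - (2*H - 5) = -1 - (-5 + 2*H) = -1 + (5 - 2*H) = 4 - 2*H)
(N(s, -7) + 118) + 168 = ((4 - 2*(-7)) + 118) + 168 = ((4 + 14) + 118) + 168 = (18 + 118) + 168 = 136 + 168 = 304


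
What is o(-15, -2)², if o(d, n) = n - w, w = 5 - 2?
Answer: 25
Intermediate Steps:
w = 3
o(d, n) = -3 + n (o(d, n) = n - 1*3 = n - 3 = -3 + n)
o(-15, -2)² = (-3 - 2)² = (-5)² = 25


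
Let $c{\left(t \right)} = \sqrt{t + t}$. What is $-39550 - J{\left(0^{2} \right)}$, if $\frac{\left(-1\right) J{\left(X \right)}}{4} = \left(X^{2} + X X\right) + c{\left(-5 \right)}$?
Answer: $-39550 + 4 i \sqrt{10} \approx -39550.0 + 12.649 i$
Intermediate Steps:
$c{\left(t \right)} = \sqrt{2} \sqrt{t}$ ($c{\left(t \right)} = \sqrt{2 t} = \sqrt{2} \sqrt{t}$)
$J{\left(X \right)} = - 8 X^{2} - 4 i \sqrt{10}$ ($J{\left(X \right)} = - 4 \left(\left(X^{2} + X X\right) + \sqrt{2} \sqrt{-5}\right) = - 4 \left(\left(X^{2} + X^{2}\right) + \sqrt{2} i \sqrt{5}\right) = - 4 \left(2 X^{2} + i \sqrt{10}\right) = - 8 X^{2} - 4 i \sqrt{10}$)
$-39550 - J{\left(0^{2} \right)} = -39550 - \left(- 8 \left(0^{2}\right)^{2} - 4 i \sqrt{10}\right) = -39550 - \left(- 8 \cdot 0^{2} - 4 i \sqrt{10}\right) = -39550 - \left(\left(-8\right) 0 - 4 i \sqrt{10}\right) = -39550 - \left(0 - 4 i \sqrt{10}\right) = -39550 - - 4 i \sqrt{10} = -39550 + 4 i \sqrt{10}$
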